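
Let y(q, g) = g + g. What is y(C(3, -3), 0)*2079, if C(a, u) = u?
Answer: 0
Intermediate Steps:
y(q, g) = 2*g
y(C(3, -3), 0)*2079 = (2*0)*2079 = 0*2079 = 0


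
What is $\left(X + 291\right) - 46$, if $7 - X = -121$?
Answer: $373$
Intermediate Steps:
$X = 128$ ($X = 7 - -121 = 7 + 121 = 128$)
$\left(X + 291\right) - 46 = \left(128 + 291\right) - 46 = 419 - 46 = 373$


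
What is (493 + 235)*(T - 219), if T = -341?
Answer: -407680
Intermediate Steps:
(493 + 235)*(T - 219) = (493 + 235)*(-341 - 219) = 728*(-560) = -407680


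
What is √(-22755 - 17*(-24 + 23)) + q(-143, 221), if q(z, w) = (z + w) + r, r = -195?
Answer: -117 + I*√22738 ≈ -117.0 + 150.79*I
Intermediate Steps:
q(z, w) = -195 + w + z (q(z, w) = (z + w) - 195 = (w + z) - 195 = -195 + w + z)
√(-22755 - 17*(-24 + 23)) + q(-143, 221) = √(-22755 - 17*(-24 + 23)) + (-195 + 221 - 143) = √(-22755 - 17*(-1)) - 117 = √(-22755 + 17) - 117 = √(-22738) - 117 = I*√22738 - 117 = -117 + I*√22738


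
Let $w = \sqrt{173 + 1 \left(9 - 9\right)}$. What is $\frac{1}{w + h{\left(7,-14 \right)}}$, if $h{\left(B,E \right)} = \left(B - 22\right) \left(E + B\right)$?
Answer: $\frac{105}{10852} - \frac{\sqrt{173}}{10852} \approx 0.0084636$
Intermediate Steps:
$w = \sqrt{173}$ ($w = \sqrt{173 + 1 \cdot 0} = \sqrt{173 + 0} = \sqrt{173} \approx 13.153$)
$h{\left(B,E \right)} = \left(-22 + B\right) \left(B + E\right)$
$\frac{1}{w + h{\left(7,-14 \right)}} = \frac{1}{\sqrt{173} + \left(7^{2} - 154 - -308 + 7 \left(-14\right)\right)} = \frac{1}{\sqrt{173} + \left(49 - 154 + 308 - 98\right)} = \frac{1}{\sqrt{173} + 105} = \frac{1}{105 + \sqrt{173}}$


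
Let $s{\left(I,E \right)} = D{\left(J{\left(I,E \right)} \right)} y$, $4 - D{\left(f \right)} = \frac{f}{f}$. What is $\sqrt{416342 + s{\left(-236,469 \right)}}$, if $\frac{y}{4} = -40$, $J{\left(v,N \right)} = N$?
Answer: $\sqrt{415862} \approx 644.87$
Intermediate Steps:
$y = -160$ ($y = 4 \left(-40\right) = -160$)
$D{\left(f \right)} = 3$ ($D{\left(f \right)} = 4 - \frac{f}{f} = 4 - 1 = 3$)
$s{\left(I,E \right)} = -480$ ($s{\left(I,E \right)} = 3 \left(-160\right) = -480$)
$\sqrt{416342 + s{\left(-236,469 \right)}} = \sqrt{416342 - 480} = \sqrt{415862}$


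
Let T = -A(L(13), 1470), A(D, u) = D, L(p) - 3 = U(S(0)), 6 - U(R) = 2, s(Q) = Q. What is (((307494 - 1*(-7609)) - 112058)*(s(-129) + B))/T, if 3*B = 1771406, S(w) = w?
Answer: -359596552855/21 ≈ -1.7124e+10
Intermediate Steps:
B = 1771406/3 (B = (⅓)*1771406 = 1771406/3 ≈ 5.9047e+5)
U(R) = 4 (U(R) = 6 - 1*2 = 6 - 2 = 4)
L(p) = 7 (L(p) = 3 + 4 = 7)
T = -7 (T = -1*7 = -7)
(((307494 - 1*(-7609)) - 112058)*(s(-129) + B))/T = (((307494 - 1*(-7609)) - 112058)*(-129 + 1771406/3))/(-7) = (((307494 + 7609) - 112058)*(1771019/3))*(-⅐) = ((315103 - 112058)*(1771019/3))*(-⅐) = (203045*(1771019/3))*(-⅐) = (359596552855/3)*(-⅐) = -359596552855/21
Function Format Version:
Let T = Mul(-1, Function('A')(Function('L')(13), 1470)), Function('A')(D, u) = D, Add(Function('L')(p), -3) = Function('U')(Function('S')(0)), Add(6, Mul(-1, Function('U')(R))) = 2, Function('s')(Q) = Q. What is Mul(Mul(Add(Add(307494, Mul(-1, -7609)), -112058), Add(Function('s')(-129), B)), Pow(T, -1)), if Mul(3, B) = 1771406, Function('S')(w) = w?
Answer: Rational(-359596552855, 21) ≈ -1.7124e+10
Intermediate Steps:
B = Rational(1771406, 3) (B = Mul(Rational(1, 3), 1771406) = Rational(1771406, 3) ≈ 5.9047e+5)
Function('U')(R) = 4 (Function('U')(R) = Add(6, Mul(-1, 2)) = Add(6, -2) = 4)
Function('L')(p) = 7 (Function('L')(p) = Add(3, 4) = 7)
T = -7 (T = Mul(-1, 7) = -7)
Mul(Mul(Add(Add(307494, Mul(-1, -7609)), -112058), Add(Function('s')(-129), B)), Pow(T, -1)) = Mul(Mul(Add(Add(307494, Mul(-1, -7609)), -112058), Add(-129, Rational(1771406, 3))), Pow(-7, -1)) = Mul(Mul(Add(Add(307494, 7609), -112058), Rational(1771019, 3)), Rational(-1, 7)) = Mul(Mul(Add(315103, -112058), Rational(1771019, 3)), Rational(-1, 7)) = Mul(Mul(203045, Rational(1771019, 3)), Rational(-1, 7)) = Mul(Rational(359596552855, 3), Rational(-1, 7)) = Rational(-359596552855, 21)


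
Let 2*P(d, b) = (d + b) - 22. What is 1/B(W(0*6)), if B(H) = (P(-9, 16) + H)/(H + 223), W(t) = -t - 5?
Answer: -436/25 ≈ -17.440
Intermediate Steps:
P(d, b) = -11 + b/2 + d/2 (P(d, b) = ((d + b) - 22)/2 = ((b + d) - 22)/2 = (-22 + b + d)/2 = -11 + b/2 + d/2)
W(t) = -5 - t
B(H) = (-15/2 + H)/(223 + H) (B(H) = ((-11 + (1/2)*16 + (1/2)*(-9)) + H)/(H + 223) = ((-11 + 8 - 9/2) + H)/(223 + H) = (-15/2 + H)/(223 + H))
1/B(W(0*6)) = 1/((-15/2 + (-5 - 0*6))/(223 + (-5 - 0*6))) = 1/((-15/2 + (-5 - 1*0))/(223 + (-5 - 1*0))) = 1/((-15/2 + (-5 + 0))/(223 + (-5 + 0))) = 1/((-15/2 - 5)/(223 - 5)) = 1/(-25/2/218) = 1/((1/218)*(-25/2)) = 1/(-25/436) = -436/25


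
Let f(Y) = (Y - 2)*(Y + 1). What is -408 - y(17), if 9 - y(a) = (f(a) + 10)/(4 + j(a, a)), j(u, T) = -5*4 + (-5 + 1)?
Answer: -431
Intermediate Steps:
f(Y) = (1 + Y)*(-2 + Y) (f(Y) = (-2 + Y)*(1 + Y) = (1 + Y)*(-2 + Y))
j(u, T) = -24 (j(u, T) = -20 - 4 = -24)
y(a) = 47/5 - a/20 + a²/20 (y(a) = 9 - ((-2 + a² - a) + 10)/(4 - 24) = 9 - (8 + a² - a)/(-20) = 9 - (8 + a² - a)*(-1)/20 = 9 - (-⅖ - a²/20 + a/20) = 9 + (⅖ - a/20 + a²/20) = 47/5 - a/20 + a²/20)
-408 - y(17) = -408 - (47/5 - 1/20*17 + (1/20)*17²) = -408 - (47/5 - 17/20 + (1/20)*289) = -408 - (47/5 - 17/20 + 289/20) = -408 - 1*23 = -408 - 23 = -431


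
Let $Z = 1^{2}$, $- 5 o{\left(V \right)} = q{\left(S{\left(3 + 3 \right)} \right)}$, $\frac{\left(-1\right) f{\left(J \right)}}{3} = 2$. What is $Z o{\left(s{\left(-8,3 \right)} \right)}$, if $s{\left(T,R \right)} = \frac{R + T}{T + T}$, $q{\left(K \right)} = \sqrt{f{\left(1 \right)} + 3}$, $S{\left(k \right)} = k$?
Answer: $- \frac{i \sqrt{3}}{5} \approx - 0.34641 i$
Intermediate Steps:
$f{\left(J \right)} = -6$ ($f{\left(J \right)} = \left(-3\right) 2 = -6$)
$q{\left(K \right)} = i \sqrt{3}$ ($q{\left(K \right)} = \sqrt{-6 + 3} = \sqrt{-3} = i \sqrt{3}$)
$s{\left(T,R \right)} = \frac{R + T}{2 T}$
$o{\left(V \right)} = - \frac{i \sqrt{3}}{5}$
$Z = 1$
$Z o{\left(s{\left(-8,3 \right)} \right)} = 1 \left(- \frac{i \sqrt{3}}{5}\right) = - \frac{i \sqrt{3}}{5}$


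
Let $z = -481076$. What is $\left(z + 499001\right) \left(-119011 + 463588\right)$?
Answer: $6176542725$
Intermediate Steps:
$\left(z + 499001\right) \left(-119011 + 463588\right) = \left(-481076 + 499001\right) \left(-119011 + 463588\right) = 17925 \cdot 344577 = 6176542725$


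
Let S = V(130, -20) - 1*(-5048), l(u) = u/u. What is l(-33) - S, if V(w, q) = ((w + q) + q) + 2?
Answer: -5139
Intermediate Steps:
V(w, q) = 2 + w + 2*q (V(w, q) = ((q + w) + q) + 2 = (w + 2*q) + 2 = 2 + w + 2*q)
l(u) = 1
S = 5140 (S = (2 + 130 + 2*(-20)) - 1*(-5048) = (2 + 130 - 40) + 5048 = 92 + 5048 = 5140)
l(-33) - S = 1 - 1*5140 = 1 - 5140 = -5139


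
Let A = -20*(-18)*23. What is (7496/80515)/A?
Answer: 937/83333025 ≈ 1.1244e-5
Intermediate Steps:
A = 8280 (A = 360*23 = 8280)
(7496/80515)/A = (7496/80515)/8280 = (7496*(1/80515))*(1/8280) = (7496/80515)*(1/8280) = 937/83333025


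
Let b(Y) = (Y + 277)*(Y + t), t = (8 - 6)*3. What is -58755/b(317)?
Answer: -19585/63954 ≈ -0.30624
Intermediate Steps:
t = 6 (t = 2*3 = 6)
b(Y) = (6 + Y)*(277 + Y) (b(Y) = (Y + 277)*(Y + 6) = (277 + Y)*(6 + Y) = (6 + Y)*(277 + Y))
-58755/b(317) = -58755/(1662 + 317² + 283*317) = -58755/(1662 + 100489 + 89711) = -58755/191862 = -58755*1/191862 = -19585/63954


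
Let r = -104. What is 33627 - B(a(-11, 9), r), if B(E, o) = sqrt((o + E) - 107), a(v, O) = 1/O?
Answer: 33627 - I*sqrt(1898)/3 ≈ 33627.0 - 14.522*I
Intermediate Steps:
B(E, o) = sqrt(-107 + E + o) (B(E, o) = sqrt((E + o) - 107) = sqrt(-107 + E + o))
33627 - B(a(-11, 9), r) = 33627 - sqrt(-107 + 1/9 - 104) = 33627 - sqrt(-1898/9) = 33627 - I*sqrt(1898)/3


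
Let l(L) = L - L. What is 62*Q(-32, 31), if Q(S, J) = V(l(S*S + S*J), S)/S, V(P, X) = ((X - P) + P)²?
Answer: -1984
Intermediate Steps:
l(L) = 0
V(P, X) = X²
Q(S, J) = S (Q(S, J) = S²/S = S)
62*Q(-32, 31) = 62*(-32) = -1984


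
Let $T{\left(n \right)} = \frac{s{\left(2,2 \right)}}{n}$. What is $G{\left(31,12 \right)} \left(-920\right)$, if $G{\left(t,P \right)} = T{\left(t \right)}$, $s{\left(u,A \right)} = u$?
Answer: $- \frac{1840}{31} \approx -59.355$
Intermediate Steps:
$T{\left(n \right)} = \frac{2}{n}$
$G{\left(t,P \right)} = \frac{2}{t}$
$G{\left(31,12 \right)} \left(-920\right) = \frac{2}{31} \left(-920\right) = - \frac{1840}{31}$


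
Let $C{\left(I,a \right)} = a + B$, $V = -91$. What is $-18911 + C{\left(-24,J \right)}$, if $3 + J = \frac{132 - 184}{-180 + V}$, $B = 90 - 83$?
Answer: $- \frac{5123745}{271} \approx -18907.0$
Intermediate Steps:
$B = 7$ ($B = 90 - 83 = 7$)
$J = - \frac{761}{271}$ ($J = -3 + \frac{132 - 184}{-180 - 91} = -3 - \frac{52}{-271} = -3 - - \frac{52}{271} = -3 + \frac{52}{271} = - \frac{761}{271} \approx -2.8081$)
$C{\left(I,a \right)} = 7 + a$ ($C{\left(I,a \right)} = a + 7 = 7 + a$)
$-18911 + C{\left(-24,J \right)} = -18911 + \left(7 - \frac{761}{271}\right) = -18911 + \frac{1136}{271} = - \frac{5123745}{271}$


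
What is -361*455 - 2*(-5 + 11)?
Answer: -164267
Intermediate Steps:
-361*455 - 2*(-5 + 11) = -164255 - 2*6 = -164255 - 12 = -164267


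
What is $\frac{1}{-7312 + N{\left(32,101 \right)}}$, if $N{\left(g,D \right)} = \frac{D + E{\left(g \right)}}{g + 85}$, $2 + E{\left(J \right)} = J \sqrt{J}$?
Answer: $- \frac{100082385}{731717681257} - \frac{14976 \sqrt{2}}{731717681257} \approx -0.00013681$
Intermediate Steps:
$E{\left(J \right)} = -2 + J^{\frac{3}{2}}$ ($E{\left(J \right)} = -2 + J \sqrt{J} = -2 + J^{\frac{3}{2}}$)
$N{\left(g,D \right)} = \frac{-2 + D + g^{\frac{3}{2}}}{85 + g}$ ($N{\left(g,D \right)} = \frac{D + \left(-2 + g^{\frac{3}{2}}\right)}{g + 85} = \frac{-2 + D + g^{\frac{3}{2}}}{85 + g}$)
$\frac{1}{-7312 + N{\left(32,101 \right)}} = \frac{1}{-7312 + \frac{-2 + 101 + 32^{\frac{3}{2}}}{85 + 32}} = \frac{1}{-7312 + \frac{-2 + 101 + 128 \sqrt{2}}{117}} = \frac{1}{-7312 + \frac{99 + 128 \sqrt{2}}{117}} = \frac{1}{-7312 + \left(\frac{11}{13} + \frac{128 \sqrt{2}}{117}\right)} = \frac{1}{- \frac{95045}{13} + \frac{128 \sqrt{2}}{117}}$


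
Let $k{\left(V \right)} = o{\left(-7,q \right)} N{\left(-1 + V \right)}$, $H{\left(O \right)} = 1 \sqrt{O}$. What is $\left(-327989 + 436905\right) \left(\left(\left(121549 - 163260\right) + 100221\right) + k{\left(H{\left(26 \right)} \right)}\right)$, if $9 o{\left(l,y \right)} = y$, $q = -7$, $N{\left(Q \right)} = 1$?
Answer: $\frac{57353314028}{9} \approx 6.3726 \cdot 10^{9}$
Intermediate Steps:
$o{\left(l,y \right)} = \frac{y}{9}$
$H{\left(O \right)} = \sqrt{O}$
$k{\left(V \right)} = - \frac{7}{9}$ ($k{\left(V \right)} = \frac{1}{9} \left(-7\right) 1 = \left(- \frac{7}{9}\right) 1 = - \frac{7}{9}$)
$\left(-327989 + 436905\right) \left(\left(\left(121549 - 163260\right) + 100221\right) + k{\left(H{\left(26 \right)} \right)}\right) = \left(-327989 + 436905\right) \left(\left(\left(121549 - 163260\right) + 100221\right) - \frac{7}{9}\right) = 108916 \left(\left(-41711 + 100221\right) - \frac{7}{9}\right) = 108916 \left(58510 - \frac{7}{9}\right) = 108916 \cdot \frac{526583}{9} = \frac{57353314028}{9}$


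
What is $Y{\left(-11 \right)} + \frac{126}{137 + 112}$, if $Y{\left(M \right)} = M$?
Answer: $- \frac{871}{83} \approx -10.494$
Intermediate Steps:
$Y{\left(-11 \right)} + \frac{126}{137 + 112} = -11 + \frac{126}{137 + 112} = -11 + \frac{126}{249} = -11 + 126 \cdot \frac{1}{249} = -11 + \frac{42}{83} = - \frac{871}{83}$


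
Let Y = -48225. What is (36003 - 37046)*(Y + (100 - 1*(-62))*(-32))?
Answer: 55705587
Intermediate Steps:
(36003 - 37046)*(Y + (100 - 1*(-62))*(-32)) = (36003 - 37046)*(-48225 + (100 - 1*(-62))*(-32)) = -1043*(-48225 + (100 + 62)*(-32)) = -1043*(-48225 + 162*(-32)) = -1043*(-48225 - 5184) = -1043*(-53409) = 55705587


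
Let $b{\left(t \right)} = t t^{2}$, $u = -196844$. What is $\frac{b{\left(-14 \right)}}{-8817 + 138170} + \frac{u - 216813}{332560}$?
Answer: $- \frac{7774331223}{6145376240} \approx -1.2651$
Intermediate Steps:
$b{\left(t \right)} = t^{3}$
$\frac{b{\left(-14 \right)}}{-8817 + 138170} + \frac{u - 216813}{332560} = \frac{\left(-14\right)^{3}}{-8817 + 138170} + \frac{-196844 - 216813}{332560} = - \frac{2744}{129353} - \frac{413657}{332560} = \left(-2744\right) \frac{1}{129353} - \frac{413657}{332560} = - \frac{392}{18479} - \frac{413657}{332560} = - \frac{7774331223}{6145376240}$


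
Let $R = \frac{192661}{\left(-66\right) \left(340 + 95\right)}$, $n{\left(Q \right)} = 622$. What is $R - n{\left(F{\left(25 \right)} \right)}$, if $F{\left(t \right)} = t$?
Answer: $- \frac{18050281}{28710} \approx -628.71$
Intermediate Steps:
$R = - \frac{192661}{28710}$ ($R = \frac{192661}{\left(-66\right) 435} = \frac{192661}{-28710} = 192661 \left(- \frac{1}{28710}\right) = - \frac{192661}{28710} \approx -6.7106$)
$R - n{\left(F{\left(25 \right)} \right)} = - \frac{192661}{28710} - 622 = - \frac{18050281}{28710}$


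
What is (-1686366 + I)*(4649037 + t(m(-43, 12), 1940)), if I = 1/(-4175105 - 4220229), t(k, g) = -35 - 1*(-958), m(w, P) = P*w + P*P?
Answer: -32916150370653300100/4197667 ≈ -7.8415e+12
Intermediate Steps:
m(w, P) = P**2 + P*w (m(w, P) = P*w + P**2 = P**2 + P*w)
t(k, g) = 923 (t(k, g) = -35 + 958 = 923)
I = -1/8395334 (I = 1/(-8395334) = -1/8395334 ≈ -1.1911e-7)
(-1686366 + I)*(4649037 + t(m(-43, 12), 1940)) = (-1686366 - 1/8395334)*(4649037 + 923) = -14157605816245/8395334*4649960 = -32916150370653300100/4197667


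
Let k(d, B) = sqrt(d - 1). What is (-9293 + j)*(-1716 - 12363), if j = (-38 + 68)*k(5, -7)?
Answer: 129991407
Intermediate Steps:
k(d, B) = sqrt(-1 + d)
j = 60 (j = (-38 + 68)*sqrt(-1 + 5) = 30*sqrt(4) = 30*2 = 60)
(-9293 + j)*(-1716 - 12363) = (-9293 + 60)*(-1716 - 12363) = -9233*(-14079) = 129991407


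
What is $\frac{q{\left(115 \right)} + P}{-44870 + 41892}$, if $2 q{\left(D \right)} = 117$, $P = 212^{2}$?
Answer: $- \frac{90005}{5956} \approx -15.112$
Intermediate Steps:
$P = 44944$
$q{\left(D \right)} = \frac{117}{2}$ ($q{\left(D \right)} = \frac{1}{2} \cdot 117 = \frac{117}{2}$)
$\frac{q{\left(115 \right)} + P}{-44870 + 41892} = \frac{\frac{117}{2} + 44944}{-44870 + 41892} = \frac{90005}{2 \left(-2978\right)} = \frac{90005}{2} \left(- \frac{1}{2978}\right) = - \frac{90005}{5956}$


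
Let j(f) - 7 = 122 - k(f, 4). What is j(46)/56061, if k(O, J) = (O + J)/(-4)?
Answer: 283/112122 ≈ 0.0025240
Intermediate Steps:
k(O, J) = -J/4 - O/4 (k(O, J) = (J + O)*(-1/4) = -J/4 - O/4)
j(f) = 130 + f/4 (j(f) = 7 + (122 - (-1/4*4 - f/4)) = 7 + (122 - (-1 - f/4)) = 7 + (122 + (1 + f/4)) = 7 + (123 + f/4) = 130 + f/4)
j(46)/56061 = (130 + (1/4)*46)/56061 = (130 + 23/2)*(1/56061) = (283/2)*(1/56061) = 283/112122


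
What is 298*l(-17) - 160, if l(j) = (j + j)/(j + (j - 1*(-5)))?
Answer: 5492/29 ≈ 189.38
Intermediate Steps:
l(j) = 2*j/(5 + 2*j) (l(j) = (2*j)/(j + (j + 5)) = (2*j)/(j + (5 + j)) = (2*j)/(5 + 2*j) = 2*j/(5 + 2*j))
298*l(-17) - 160 = 298*(2*(-17)/(5 + 2*(-17))) - 160 = 298*(2*(-17)/(5 - 34)) - 160 = 298*(2*(-17)/(-29)) - 160 = 298*(2*(-17)*(-1/29)) - 160 = 298*(34/29) - 160 = 10132/29 - 160 = 5492/29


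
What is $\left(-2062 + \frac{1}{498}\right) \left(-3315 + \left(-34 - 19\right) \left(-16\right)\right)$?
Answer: $\frac{2533300625}{498} \approx 5.087 \cdot 10^{6}$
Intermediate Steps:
$\left(-2062 + \frac{1}{498}\right) \left(-3315 + \left(-34 - 19\right) \left(-16\right)\right) = \left(-2062 + \frac{1}{498}\right) \left(-3315 - -848\right) = - \frac{1026875 \left(-3315 + 848\right)}{498} = \left(- \frac{1026875}{498}\right) \left(-2467\right) = \frac{2533300625}{498}$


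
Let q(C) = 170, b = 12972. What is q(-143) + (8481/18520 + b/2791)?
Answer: 9051096311/51689320 ≈ 175.11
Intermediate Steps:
q(-143) + (8481/18520 + b/2791) = 170 + (8481/18520 + 12972/2791) = 170 + 263911911/51689320 = 9051096311/51689320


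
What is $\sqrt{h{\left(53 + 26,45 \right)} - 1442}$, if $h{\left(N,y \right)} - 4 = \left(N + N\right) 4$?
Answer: $i \sqrt{806} \approx 28.39 i$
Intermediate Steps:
$h{\left(N,y \right)} = 4 + 8 N$ ($h{\left(N,y \right)} = 4 + \left(N + N\right) 4 = 4 + 2 N 4 = 4 + 8 N$)
$\sqrt{h{\left(53 + 26,45 \right)} - 1442} = \sqrt{\left(4 + 8 \left(53 + 26\right)\right) - 1442} = \sqrt{\left(4 + 8 \cdot 79\right) - 1442} = \sqrt{\left(4 + 632\right) - 1442} = \sqrt{636 - 1442} = \sqrt{-806} = i \sqrt{806}$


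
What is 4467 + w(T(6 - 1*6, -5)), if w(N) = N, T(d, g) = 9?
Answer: 4476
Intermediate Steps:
4467 + w(T(6 - 1*6, -5)) = 4467 + 9 = 4476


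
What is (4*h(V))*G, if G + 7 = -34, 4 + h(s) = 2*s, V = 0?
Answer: 656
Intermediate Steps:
h(s) = -4 + 2*s
G = -41 (G = -7 - 34 = -41)
(4*h(V))*G = (4*(-4 + 2*0))*(-41) = (4*(-4 + 0))*(-41) = (4*(-4))*(-41) = -16*(-41) = 656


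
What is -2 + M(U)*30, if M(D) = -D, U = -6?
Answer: 178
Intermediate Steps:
-2 + M(U)*30 = -2 - 1*(-6)*30 = -2 + 6*30 = -2 + 180 = 178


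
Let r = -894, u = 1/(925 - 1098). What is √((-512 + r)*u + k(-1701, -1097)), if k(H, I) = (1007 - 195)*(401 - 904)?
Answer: I*√12223837806/173 ≈ 639.08*I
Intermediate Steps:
u = -1/173 (u = 1/(-173) = -1/173 ≈ -0.0057803)
k(H, I) = -408436 (k(H, I) = 812*(-503) = -408436)
√((-512 + r)*u + k(-1701, -1097)) = √((-512 - 894)*(-1/173) - 408436) = √(-1406*(-1/173) - 408436) = √(1406/173 - 408436) = √(-70658022/173) = I*√12223837806/173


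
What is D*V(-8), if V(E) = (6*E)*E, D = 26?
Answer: 9984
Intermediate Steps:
V(E) = 6*E²
D*V(-8) = 26*(6*(-8)²) = 26*(6*64) = 26*384 = 9984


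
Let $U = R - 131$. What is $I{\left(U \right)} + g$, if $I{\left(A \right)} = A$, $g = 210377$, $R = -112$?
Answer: $210134$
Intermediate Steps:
$U = -243$ ($U = -112 - 131 = -243$)
$I{\left(U \right)} + g = -243 + 210377 = 210134$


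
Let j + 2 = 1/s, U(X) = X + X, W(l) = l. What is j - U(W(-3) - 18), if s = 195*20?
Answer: 156001/3900 ≈ 40.000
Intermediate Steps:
U(X) = 2*X
s = 3900
j = -7799/3900 (j = -2 + 1/3900 = -7799/3900 ≈ -1.9997)
j - U(W(-3) - 18) = -7799/3900 - 2*(-3 - 18) = -7799/3900 - 2*(-21) = -7799/3900 - 1*(-42) = -7799/3900 + 42 = 156001/3900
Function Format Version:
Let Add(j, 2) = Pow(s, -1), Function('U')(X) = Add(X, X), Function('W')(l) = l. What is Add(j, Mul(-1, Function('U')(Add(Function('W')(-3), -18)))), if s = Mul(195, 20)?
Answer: Rational(156001, 3900) ≈ 40.000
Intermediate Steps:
Function('U')(X) = Mul(2, X)
s = 3900
j = Rational(-7799, 3900) (j = Add(-2, Pow(3900, -1)) = Add(-2, Rational(1, 3900)) = Rational(-7799, 3900) ≈ -1.9997)
Add(j, Mul(-1, Function('U')(Add(Function('W')(-3), -18)))) = Add(Rational(-7799, 3900), Mul(-1, Mul(2, Add(-3, -18)))) = Add(Rational(-7799, 3900), Mul(-1, Mul(2, -21))) = Add(Rational(-7799, 3900), Mul(-1, -42)) = Add(Rational(-7799, 3900), 42) = Rational(156001, 3900)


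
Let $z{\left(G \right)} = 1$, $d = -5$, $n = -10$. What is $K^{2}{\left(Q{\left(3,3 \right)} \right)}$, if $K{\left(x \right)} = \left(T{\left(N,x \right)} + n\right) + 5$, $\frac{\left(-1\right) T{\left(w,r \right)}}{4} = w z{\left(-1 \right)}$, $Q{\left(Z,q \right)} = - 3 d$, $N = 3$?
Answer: $289$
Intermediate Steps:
$Q{\left(Z,q \right)} = 15$ ($Q{\left(Z,q \right)} = \left(-3\right) \left(-5\right) = 15$)
$T{\left(w,r \right)} = - 4 w$ ($T{\left(w,r \right)} = - 4 w 1 = - 4 w$)
$K{\left(x \right)} = -17$ ($K{\left(x \right)} = \left(\left(-4\right) 3 - 10\right) + 5 = \left(-12 - 10\right) + 5 = -22 + 5 = -17$)
$K^{2}{\left(Q{\left(3,3 \right)} \right)} = \left(-17\right)^{2} = 289$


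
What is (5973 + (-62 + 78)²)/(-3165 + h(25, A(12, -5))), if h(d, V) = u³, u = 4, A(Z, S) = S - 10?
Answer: -6229/3101 ≈ -2.0087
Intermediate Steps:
A(Z, S) = -10 + S
h(d, V) = 64 (h(d, V) = 4³ = 64)
(5973 + (-62 + 78)²)/(-3165 + h(25, A(12, -5))) = (5973 + (-62 + 78)²)/(-3165 + 64) = (5973 + 16²)/(-3101) = (5973 + 256)*(-1/3101) = 6229*(-1/3101) = -6229/3101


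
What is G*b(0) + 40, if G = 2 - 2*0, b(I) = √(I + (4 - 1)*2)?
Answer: 40 + 2*√6 ≈ 44.899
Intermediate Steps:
b(I) = √(6 + I) (b(I) = √(I + 3*2) = √(I + 6) = √(6 + I))
G = 2 (G = 2 + 0 = 2)
G*b(0) + 40 = 2*√(6 + 0) + 40 = 2*√6 + 40 = 40 + 2*√6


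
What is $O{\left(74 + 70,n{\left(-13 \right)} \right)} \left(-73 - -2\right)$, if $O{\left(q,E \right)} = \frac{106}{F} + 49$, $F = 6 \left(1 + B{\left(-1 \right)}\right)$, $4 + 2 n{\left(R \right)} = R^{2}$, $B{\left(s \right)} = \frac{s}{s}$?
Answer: $- \frac{24637}{6} \approx -4106.2$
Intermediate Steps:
$B{\left(s \right)} = 1$
$n{\left(R \right)} = -2 + \frac{R^{2}}{2}$
$F = 12$ ($F = 6 \left(1 + 1\right) = 6 \cdot 2 = 12$)
$O{\left(q,E \right)} = \frac{347}{6}$ ($O{\left(q,E \right)} = \frac{106}{12} + 49 = 106 \cdot \frac{1}{12} + 49 = \frac{53}{6} + 49 = \frac{347}{6}$)
$O{\left(74 + 70,n{\left(-13 \right)} \right)} \left(-73 - -2\right) = \frac{347 \left(-73 - -2\right)}{6} = \frac{347 \left(-73 + 2\right)}{6} = \frac{347}{6} \left(-71\right) = - \frac{24637}{6}$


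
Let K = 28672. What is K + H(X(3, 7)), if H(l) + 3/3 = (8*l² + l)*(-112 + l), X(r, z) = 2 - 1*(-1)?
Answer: 20496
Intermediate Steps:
X(r, z) = 3 (X(r, z) = 2 + 1 = 3)
H(l) = -1 + (-112 + l)*(l + 8*l²) (H(l) = -1 + (8*l² + l)*(-112 + l) = -1 + (l + 8*l²)*(-112 + l) = -1 + (-112 + l)*(l + 8*l²))
K + H(X(3, 7)) = 28672 + (-1 - 895*3² - 112*3 + 8*3³) = 28672 + (-1 - 895*9 - 336 + 8*27) = 28672 + (-1 - 8055 - 336 + 216) = 28672 - 8176 = 20496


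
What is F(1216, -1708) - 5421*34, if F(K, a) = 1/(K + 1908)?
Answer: -575796935/3124 ≈ -1.8431e+5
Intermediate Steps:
F(K, a) = 1/(1908 + K)
F(1216, -1708) - 5421*34 = 1/(1908 + 1216) - 5421*34 = 1/3124 - 184314 = -575796935/3124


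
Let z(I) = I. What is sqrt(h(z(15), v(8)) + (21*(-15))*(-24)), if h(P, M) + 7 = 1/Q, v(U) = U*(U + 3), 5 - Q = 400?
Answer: sqrt(1178456430)/395 ≈ 86.908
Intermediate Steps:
Q = -395 (Q = 5 - 1*400 = 5 - 400 = -395)
v(U) = U*(3 + U)
h(P, M) = -2766/395 (h(P, M) = -7 + 1/(-395) = -7 - 1/395 = -2766/395)
sqrt(h(z(15), v(8)) + (21*(-15))*(-24)) = sqrt(-2766/395 + (21*(-15))*(-24)) = sqrt(-2766/395 - 315*(-24)) = sqrt(-2766/395 + 7560) = sqrt(2983434/395) = sqrt(1178456430)/395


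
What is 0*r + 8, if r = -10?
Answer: 8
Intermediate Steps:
0*r + 8 = 0*(-10) + 8 = 0 + 8 = 8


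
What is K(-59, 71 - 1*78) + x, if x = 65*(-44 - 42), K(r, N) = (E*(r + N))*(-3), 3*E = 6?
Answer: -5194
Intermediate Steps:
E = 2 (E = (1/3)*6 = 2)
K(r, N) = -6*N - 6*r (K(r, N) = (2*(r + N))*(-3) = (2*(N + r))*(-3) = (2*N + 2*r)*(-3) = -6*N - 6*r)
x = -5590 (x = 65*(-86) = -5590)
K(-59, 71 - 1*78) + x = (-6*(71 - 1*78) - 6*(-59)) - 5590 = (-6*(71 - 78) + 354) - 5590 = (-6*(-7) + 354) - 5590 = (42 + 354) - 5590 = 396 - 5590 = -5194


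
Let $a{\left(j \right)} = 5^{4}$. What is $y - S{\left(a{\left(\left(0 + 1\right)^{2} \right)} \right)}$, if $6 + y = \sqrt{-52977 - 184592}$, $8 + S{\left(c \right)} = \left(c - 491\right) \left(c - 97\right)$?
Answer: $-70750 + i \sqrt{237569} \approx -70750.0 + 487.41 i$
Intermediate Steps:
$a{\left(j \right)} = 625$
$S{\left(c \right)} = -8 + \left(-491 + c\right) \left(-97 + c\right)$ ($S{\left(c \right)} = -8 + \left(c - 491\right) \left(c - 97\right) = -8 + \left(-491 + c\right) \left(-97 + c\right)$)
$y = -6 + i \sqrt{237569}$ ($y = -6 + \sqrt{-52977 - 184592} = -6 + \sqrt{-237569} = -6 + i \sqrt{237569} \approx -6.0 + 487.41 i$)
$y - S{\left(a{\left(\left(0 + 1\right)^{2} \right)} \right)} = \left(-6 + i \sqrt{237569}\right) - \left(47619 + 625^{2} - 367500\right) = \left(-6 + i \sqrt{237569}\right) - \left(47619 + 390625 - 367500\right) = \left(-6 + i \sqrt{237569}\right) - 70744 = -70750 + i \sqrt{237569}$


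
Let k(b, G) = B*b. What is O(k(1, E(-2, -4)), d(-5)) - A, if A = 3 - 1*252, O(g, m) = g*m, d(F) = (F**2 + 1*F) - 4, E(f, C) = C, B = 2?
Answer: 281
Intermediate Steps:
d(F) = -4 + F + F**2 (d(F) = (F**2 + F) - 4 = (F + F**2) - 4 = -4 + F + F**2)
k(b, G) = 2*b
A = -249 (A = 3 - 252 = -249)
O(k(1, E(-2, -4)), d(-5)) - A = (2*1)*(-4 - 5 + (-5)**2) - 1*(-249) = 2*(-4 - 5 + 25) + 249 = 2*16 + 249 = 32 + 249 = 281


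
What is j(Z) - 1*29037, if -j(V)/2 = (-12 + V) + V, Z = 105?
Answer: -29433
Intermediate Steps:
j(V) = 24 - 4*V (j(V) = -2*((-12 + V) + V) = -2*(-12 + 2*V) = 24 - 4*V)
j(Z) - 1*29037 = (24 - 4*105) - 1*29037 = (24 - 420) - 29037 = -396 - 29037 = -29433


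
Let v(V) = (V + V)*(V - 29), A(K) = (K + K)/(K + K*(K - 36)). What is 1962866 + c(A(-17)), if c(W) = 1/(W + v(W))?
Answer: 728223455/371 ≈ 1.9629e+6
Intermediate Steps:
A(K) = 2*K/(K + K*(-36 + K)) (A(K) = (2*K)/(K + K*(-36 + K)) = 2*K/(K + K*(-36 + K)))
v(V) = 2*V*(-29 + V) (v(V) = (2*V)*(-29 + V) = 2*V*(-29 + V))
c(W) = 1/(W + 2*W*(-29 + W))
1962866 + c(A(-17)) = 1962866 + 1/(((2/(-35 - 17)))*(-57 + 2*(2/(-35 - 17)))) = 1962866 + 1/(((2/(-52)))*(-57 + 2*(2/(-52)))) = 1962866 + 1/(((2*(-1/52)))*(-57 + 2*(2*(-1/52)))) = 1962866 + 1/((-1/26)*(-57 + 2*(-1/26))) = 1962866 - 26/(-57 - 1/13) = 1962866 - 26/(-742/13) = 1962866 - 26*(-13/742) = 1962866 + 169/371 = 728223455/371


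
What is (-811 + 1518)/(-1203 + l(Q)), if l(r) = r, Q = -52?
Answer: -707/1255 ≈ -0.56335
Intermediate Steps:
(-811 + 1518)/(-1203 + l(Q)) = (-811 + 1518)/(-1203 - 52) = 707/(-1255) = 707*(-1/1255) = -707/1255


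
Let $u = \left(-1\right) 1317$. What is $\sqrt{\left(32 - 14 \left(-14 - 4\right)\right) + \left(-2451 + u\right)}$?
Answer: $2 i \sqrt{871} \approx 59.025 i$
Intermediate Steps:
$u = -1317$
$\sqrt{\left(32 - 14 \left(-14 - 4\right)\right) + \left(-2451 + u\right)} = \sqrt{\left(32 - 14 \left(-14 - 4\right)\right) - 3768} = \sqrt{\left(32 - -252\right) - 3768} = \sqrt{\left(32 + 252\right) - 3768} = \sqrt{284 - 3768} = \sqrt{-3484} = 2 i \sqrt{871}$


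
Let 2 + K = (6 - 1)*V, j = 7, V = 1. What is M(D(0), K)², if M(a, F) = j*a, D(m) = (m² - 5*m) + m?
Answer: 0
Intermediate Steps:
K = 3 (K = -2 + (6 - 1)*1 = -2 + 5*1 = -2 + 5 = 3)
D(m) = m² - 4*m
M(a, F) = 7*a
M(D(0), K)² = (7*(0*(-4 + 0)))² = (7*(0*(-4)))² = (7*0)² = 0² = 0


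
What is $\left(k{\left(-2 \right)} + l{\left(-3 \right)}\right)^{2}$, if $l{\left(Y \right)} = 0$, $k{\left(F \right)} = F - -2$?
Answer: $0$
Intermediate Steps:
$k{\left(F \right)} = 2 + F$ ($k{\left(F \right)} = F + 2 = 2 + F$)
$\left(k{\left(-2 \right)} + l{\left(-3 \right)}\right)^{2} = \left(\left(2 - 2\right) + 0\right)^{2} = \left(0 + 0\right)^{2} = 0^{2} = 0$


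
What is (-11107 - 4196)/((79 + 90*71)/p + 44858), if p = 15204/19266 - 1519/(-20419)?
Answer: -123777779895/423424167373 ≈ -0.29233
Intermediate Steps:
p = 8088465/9366487 (p = 15204*(1/19266) - 1519*(-1/20419) = 2534/3211 + 217/2917 = 8088465/9366487 ≈ 0.86355)
(-11107 - 4196)/((79 + 90*71)/p + 44858) = (-11107 - 4196)/((79 + 90*71)/(8088465/9366487) + 44858) = -15303/((79 + 6390)*(9366487/8088465) + 44858) = -15303/(6469*(9366487/8088465) + 44858) = -15303/(60591804403/8088465 + 44858) = -15303/423424167373/8088465 = -15303*8088465/423424167373 = -123777779895/423424167373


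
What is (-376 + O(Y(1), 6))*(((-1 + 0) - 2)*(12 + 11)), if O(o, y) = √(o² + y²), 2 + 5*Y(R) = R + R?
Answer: 25530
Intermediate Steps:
Y(R) = -⅖ + 2*R/5 (Y(R) = -⅖ + (R + R)/5 = -⅖ + (2*R)/5 = -⅖ + 2*R/5)
(-376 + O(Y(1), 6))*(((-1 + 0) - 2)*(12 + 11)) = (-376 + √((-⅖ + (⅖)*1)² + 6²))*(((-1 + 0) - 2)*(12 + 11)) = (-376 + √((-⅖ + ⅖)² + 36))*((-1 - 2)*23) = (-376 + √(0² + 36))*(-3*23) = (-376 + √(0 + 36))*(-69) = (-376 + √36)*(-69) = (-376 + 6)*(-69) = -370*(-69) = 25530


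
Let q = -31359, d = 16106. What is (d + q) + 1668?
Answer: -13585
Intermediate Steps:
(d + q) + 1668 = (16106 - 31359) + 1668 = -15253 + 1668 = -13585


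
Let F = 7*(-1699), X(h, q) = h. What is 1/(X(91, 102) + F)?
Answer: -1/11802 ≈ -8.4731e-5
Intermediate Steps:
F = -11893
1/(X(91, 102) + F) = 1/(91 - 11893) = 1/(-11802) = -1/11802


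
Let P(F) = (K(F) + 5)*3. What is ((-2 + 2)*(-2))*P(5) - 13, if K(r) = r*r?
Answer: -13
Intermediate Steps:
K(r) = r²
P(F) = 15 + 3*F² (P(F) = (F² + 5)*3 = (5 + F²)*3 = 15 + 3*F²)
((-2 + 2)*(-2))*P(5) - 13 = ((-2 + 2)*(-2))*(15 + 3*5²) - 13 = (0*(-2))*(15 + 3*25) - 13 = 0*(15 + 75) - 13 = 0*90 - 13 = 0 - 13 = -13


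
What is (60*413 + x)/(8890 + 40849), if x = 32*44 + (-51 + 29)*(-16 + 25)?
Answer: 25990/49739 ≈ 0.52253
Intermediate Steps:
x = 1210 (x = 1408 - 22*9 = 1408 - 198 = 1210)
(60*413 + x)/(8890 + 40849) = (60*413 + 1210)/(8890 + 40849) = (24780 + 1210)/49739 = 25990*(1/49739) = 25990/49739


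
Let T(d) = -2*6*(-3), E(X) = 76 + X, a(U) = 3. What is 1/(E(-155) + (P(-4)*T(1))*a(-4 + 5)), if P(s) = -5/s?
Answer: 1/56 ≈ 0.017857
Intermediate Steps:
T(d) = 36 (T(d) = -12*(-3) = 36)
1/(E(-155) + (P(-4)*T(1))*a(-4 + 5)) = 1/((76 - 155) + (-5/(-4)*36)*3) = 1/(-79 + (-5*(-1/4)*36)*3) = 1/(-79 + ((5/4)*36)*3) = 1/(-79 + 45*3) = 1/(-79 + 135) = 1/56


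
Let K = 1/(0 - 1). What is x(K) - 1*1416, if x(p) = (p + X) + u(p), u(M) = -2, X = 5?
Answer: -1414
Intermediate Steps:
K = -1 (K = 1/(-1) = -1)
x(p) = 3 + p (x(p) = (p + 5) - 2 = (5 + p) - 2 = 3 + p)
x(K) - 1*1416 = (3 - 1) - 1*1416 = 2 - 1416 = -1414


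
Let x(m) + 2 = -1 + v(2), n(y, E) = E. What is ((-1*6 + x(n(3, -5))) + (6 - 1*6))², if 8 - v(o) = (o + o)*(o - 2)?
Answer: 1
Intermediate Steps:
v(o) = 8 - 2*o*(-2 + o) (v(o) = 8 - (o + o)*(o - 2) = 8 - 2*o*(-2 + o))
x(m) = 5 (x(m) = -2 + (-1 + (8 - 2*2² + 4*2)) = -2 + (-1 + (8 - 2*4 + 8)) = -2 + (-1 + (8 - 8 + 8)) = -2 + (-1 + 8) = -2 + 7 = 5)
((-1*6 + x(n(3, -5))) + (6 - 1*6))² = ((-1*6 + 5) + (6 - 1*6))² = ((-6 + 5) + (6 - 6))² = (-1 + 0)² = (-1)² = 1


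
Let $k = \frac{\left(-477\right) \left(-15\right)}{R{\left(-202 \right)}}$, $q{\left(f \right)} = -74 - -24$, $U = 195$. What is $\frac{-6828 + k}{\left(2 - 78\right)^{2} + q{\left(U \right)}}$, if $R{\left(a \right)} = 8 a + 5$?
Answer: $- \frac{1223007}{1024954} \approx -1.1932$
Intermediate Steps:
$q{\left(f \right)} = -50$ ($q{\left(f \right)} = -74 + 24 = -50$)
$R{\left(a \right)} = 5 + 8 a$
$k = - \frac{795}{179}$ ($k = \frac{\left(-477\right) \left(-15\right)}{5 + 8 \left(-202\right)} = \frac{7155}{5 - 1616} = \frac{7155}{-1611} = 7155 \left(- \frac{1}{1611}\right) = - \frac{795}{179} \approx -4.4413$)
$\frac{-6828 + k}{\left(2 - 78\right)^{2} + q{\left(U \right)}} = \frac{-6828 - \frac{795}{179}}{\left(2 - 78\right)^{2} - 50} = - \frac{1223007}{179 \left(\left(-76\right)^{2} - 50\right)} = - \frac{1223007}{179 \left(5776 - 50\right)} = - \frac{1223007}{179 \cdot 5726} = \left(- \frac{1223007}{179}\right) \frac{1}{5726} = - \frac{1223007}{1024954}$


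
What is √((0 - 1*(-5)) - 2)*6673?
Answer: 6673*√3 ≈ 11558.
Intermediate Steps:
√((0 - 1*(-5)) - 2)*6673 = √((0 + 5) - 2)*6673 = √(5 - 2)*6673 = √3*6673 = 6673*√3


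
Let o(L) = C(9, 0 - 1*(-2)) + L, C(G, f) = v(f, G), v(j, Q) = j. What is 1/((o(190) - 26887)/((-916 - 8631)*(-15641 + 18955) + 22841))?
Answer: 31615917/26695 ≈ 1184.3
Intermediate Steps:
C(G, f) = f
o(L) = 2 + L (o(L) = (0 - 1*(-2)) + L = (0 + 2) + L = 2 + L)
1/((o(190) - 26887)/((-916 - 8631)*(-15641 + 18955) + 22841)) = 1/(((2 + 190) - 26887)/((-916 - 8631)*(-15641 + 18955) + 22841)) = 1/((192 - 26887)/(-9547*3314 + 22841)) = 1/(-26695/(-31638758 + 22841)) = 1/(-26695/(-31615917)) = 1/(-26695*(-1/31615917)) = 1/(26695/31615917) = 31615917/26695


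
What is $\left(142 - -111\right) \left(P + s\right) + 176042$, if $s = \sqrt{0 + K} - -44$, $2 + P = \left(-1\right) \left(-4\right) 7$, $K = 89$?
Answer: $193752 + 253 \sqrt{89} \approx 1.9614 \cdot 10^{5}$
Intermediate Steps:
$P = 26$ ($P = -2 + \left(-1\right) \left(-4\right) 7 = -2 + 4 \cdot 7 = -2 + 28 = 26$)
$s = 44 + \sqrt{89}$ ($s = \sqrt{0 + 89} - -44 = \sqrt{89} + 44 = 44 + \sqrt{89} \approx 53.434$)
$\left(142 - -111\right) \left(P + s\right) + 176042 = \left(142 - -111\right) \left(26 + \left(44 + \sqrt{89}\right)\right) + 176042 = \left(142 + 111\right) \left(70 + \sqrt{89}\right) + 176042 = 253 \left(70 + \sqrt{89}\right) + 176042 = \left(17710 + 253 \sqrt{89}\right) + 176042 = 193752 + 253 \sqrt{89}$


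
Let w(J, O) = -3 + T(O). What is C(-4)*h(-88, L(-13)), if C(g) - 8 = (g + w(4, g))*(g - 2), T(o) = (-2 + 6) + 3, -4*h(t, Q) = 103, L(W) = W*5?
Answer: -206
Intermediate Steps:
L(W) = 5*W
h(t, Q) = -103/4 (h(t, Q) = -1/4*103 = -103/4)
T(o) = 7 (T(o) = 4 + 3 = 7)
w(J, O) = 4 (w(J, O) = -3 + 7 = 4)
C(g) = 8 + (-2 + g)*(4 + g) (C(g) = 8 + (g + 4)*(g - 2) = 8 + (4 + g)*(-2 + g) = 8 + (-2 + g)*(4 + g))
C(-4)*h(-88, L(-13)) = -4*(2 - 4)*(-103/4) = -4*(-2)*(-103/4) = 8*(-103/4) = -206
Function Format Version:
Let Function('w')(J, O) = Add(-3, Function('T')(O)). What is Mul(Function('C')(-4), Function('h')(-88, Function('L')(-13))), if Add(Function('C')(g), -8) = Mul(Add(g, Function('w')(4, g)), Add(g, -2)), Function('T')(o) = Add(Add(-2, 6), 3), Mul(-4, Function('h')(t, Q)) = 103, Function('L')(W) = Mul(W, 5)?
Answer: -206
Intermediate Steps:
Function('L')(W) = Mul(5, W)
Function('h')(t, Q) = Rational(-103, 4) (Function('h')(t, Q) = Mul(Rational(-1, 4), 103) = Rational(-103, 4))
Function('T')(o) = 7 (Function('T')(o) = Add(4, 3) = 7)
Function('w')(J, O) = 4 (Function('w')(J, O) = Add(-3, 7) = 4)
Function('C')(g) = Add(8, Mul(Add(-2, g), Add(4, g))) (Function('C')(g) = Add(8, Mul(Add(g, 4), Add(g, -2))) = Add(8, Mul(Add(4, g), Add(-2, g))) = Add(8, Mul(Add(-2, g), Add(4, g))))
Mul(Function('C')(-4), Function('h')(-88, Function('L')(-13))) = Mul(Mul(-4, Add(2, -4)), Rational(-103, 4)) = Mul(Mul(-4, -2), Rational(-103, 4)) = Mul(8, Rational(-103, 4)) = -206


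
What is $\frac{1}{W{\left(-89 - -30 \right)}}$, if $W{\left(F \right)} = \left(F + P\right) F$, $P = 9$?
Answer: $\frac{1}{2950} \approx 0.00033898$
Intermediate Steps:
$W{\left(F \right)} = F \left(9 + F\right)$ ($W{\left(F \right)} = \left(F + 9\right) F = \left(9 + F\right) F = F \left(9 + F\right)$)
$\frac{1}{W{\left(-89 - -30 \right)}} = \frac{1}{\left(-89 - -30\right) \left(9 - 59\right)} = \frac{1}{\left(-89 + 30\right) \left(9 + \left(-89 + 30\right)\right)} = \frac{1}{\left(-59\right) \left(9 - 59\right)} = \frac{1}{\left(-59\right) \left(-50\right)} = \frac{1}{2950}$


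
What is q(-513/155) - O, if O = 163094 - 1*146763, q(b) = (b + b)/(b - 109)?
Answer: -142144511/8704 ≈ -16331.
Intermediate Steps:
q(b) = 2*b/(-109 + b) (q(b) = (2*b)/(-109 + b) = 2*b/(-109 + b))
O = 16331 (O = 163094 - 146763 = 16331)
q(-513/155) - O = 2*(-513/155)/(-109 - 513/155) - 1*16331 = 2*(-513*1/155)/(-109 - 513*1/155) - 16331 = 2*(-513/155)/(-109 - 513/155) - 16331 = 2*(-513/155)/(-17408/155) - 16331 = 2*(-513/155)*(-155/17408) - 16331 = 513/8704 - 16331 = -142144511/8704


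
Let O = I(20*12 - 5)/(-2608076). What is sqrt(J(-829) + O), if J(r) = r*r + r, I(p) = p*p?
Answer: sqrt(1167253938550277653)/1304038 ≈ 828.50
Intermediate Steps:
I(p) = p**2
J(r) = r + r**2 (J(r) = r**2 + r = r + r**2)
O = -55225/2608076 (O = (20*12 - 5)**2/(-2608076) = (240 - 5)**2*(-1/2608076) = 235**2*(-1/2608076) = 55225*(-1/2608076) = -55225/2608076 ≈ -0.021175)
sqrt(J(-829) + O) = sqrt(-829*(1 - 829) - 55225/2608076) = sqrt(-829*(-828) - 55225/2608076) = sqrt(686412 - 55225/2608076) = sqrt(1790214608087/2608076) = sqrt(1167253938550277653)/1304038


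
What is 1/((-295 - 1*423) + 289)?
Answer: -1/429 ≈ -0.0023310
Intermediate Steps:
1/((-295 - 1*423) + 289) = 1/((-295 - 423) + 289) = 1/(-718 + 289) = 1/(-429) = -1/429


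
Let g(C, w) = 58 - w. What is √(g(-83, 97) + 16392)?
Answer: 3*√1817 ≈ 127.88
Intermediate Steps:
√(g(-83, 97) + 16392) = √((58 - 1*97) + 16392) = √((58 - 97) + 16392) = √(-39 + 16392) = √16353 = 3*√1817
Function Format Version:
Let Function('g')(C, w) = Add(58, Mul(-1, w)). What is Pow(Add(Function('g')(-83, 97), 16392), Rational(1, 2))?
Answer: Mul(3, Pow(1817, Rational(1, 2))) ≈ 127.88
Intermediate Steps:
Pow(Add(Function('g')(-83, 97), 16392), Rational(1, 2)) = Pow(Add(Add(58, Mul(-1, 97)), 16392), Rational(1, 2)) = Pow(Add(Add(58, -97), 16392), Rational(1, 2)) = Pow(Add(-39, 16392), Rational(1, 2)) = Pow(16353, Rational(1, 2)) = Mul(3, Pow(1817, Rational(1, 2)))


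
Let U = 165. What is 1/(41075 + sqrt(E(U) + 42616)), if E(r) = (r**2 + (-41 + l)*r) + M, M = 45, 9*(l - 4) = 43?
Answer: 123225/5061273167 - 2*sqrt(145281)/5061273167 ≈ 2.4196e-5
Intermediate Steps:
l = 79/9 (l = 4 + (1/9)*43 = 4 + 43/9 = 79/9 ≈ 8.7778)
E(r) = 45 + r**2 - 290*r/9 (E(r) = (r**2 + (-41 + 79/9)*r) + 45 = (r**2 - 290*r/9) + 45 = 45 + r**2 - 290*r/9)
1/(41075 + sqrt(E(U) + 42616)) = 1/(41075 + sqrt((45 + 165**2 - 290/9*165) + 42616)) = 1/(41075 + sqrt((45 + 27225 - 15950/3) + 42616)) = 1/(41075 + sqrt(65860/3 + 42616)) = 1/(41075 + sqrt(193708/3)) = 1/(41075 + 2*sqrt(145281)/3)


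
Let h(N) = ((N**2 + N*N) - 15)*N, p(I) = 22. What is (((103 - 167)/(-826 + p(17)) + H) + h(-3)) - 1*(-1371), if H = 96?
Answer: 293074/201 ≈ 1458.1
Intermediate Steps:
h(N) = N*(-15 + 2*N**2) (h(N) = ((N**2 + N**2) - 15)*N = (2*N**2 - 15)*N = (-15 + 2*N**2)*N = N*(-15 + 2*N**2))
(((103 - 167)/(-826 + p(17)) + H) + h(-3)) - 1*(-1371) = (((103 - 167)/(-826 + 22) + 96) - 3*(-15 + 2*(-3)**2)) - 1*(-1371) = ((-64/(-804) + 96) - 3*(-15 + 2*9)) + 1371 = ((-64*(-1/804) + 96) - 3*(-15 + 18)) + 1371 = ((16/201 + 96) - 3*3) + 1371 = (19312/201 - 9) + 1371 = 17503/201 + 1371 = 293074/201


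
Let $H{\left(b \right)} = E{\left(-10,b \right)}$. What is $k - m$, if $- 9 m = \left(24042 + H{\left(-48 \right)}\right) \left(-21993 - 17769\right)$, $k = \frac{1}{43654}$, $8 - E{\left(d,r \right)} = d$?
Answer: $- \frac{4640292730319}{43654} \approx -1.063 \cdot 10^{8}$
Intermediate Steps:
$E{\left(d,r \right)} = 8 - d$
$H{\left(b \right)} = 18$ ($H{\left(b \right)} = 8 - -10 = 8 + 10 = 18$)
$k = \frac{1}{43654} \approx 2.2907 \cdot 10^{-5}$
$m = 106297080$ ($m = - \frac{\left(24042 + 18\right) \left(-21993 - 17769\right)}{9} = - \frac{24060 \left(-39762\right)}{9} = \left(- \frac{1}{9}\right) \left(-956673720\right) = 106297080$)
$k - m = \frac{1}{43654} - 106297080 = - \frac{4640292730319}{43654}$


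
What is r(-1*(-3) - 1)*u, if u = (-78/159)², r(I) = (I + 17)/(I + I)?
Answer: 3211/2809 ≈ 1.1431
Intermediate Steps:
r(I) = (17 + I)/(2*I) (r(I) = (17 + I)/((2*I)) = (17 + I)*(1/(2*I)) = (17 + I)/(2*I))
u = 676/2809 (u = (-78*1/159)² = (-26/53)² = 676/2809 ≈ 0.24065)
r(-1*(-3) - 1)*u = ((17 + (-1*(-3) - 1))/(2*(-1*(-3) - 1)))*(676/2809) = ((17 + (3 - 1))/(2*(3 - 1)))*(676/2809) = ((½)*(17 + 2)/2)*(676/2809) = ((½)*(½)*19)*(676/2809) = (19/4)*(676/2809) = 3211/2809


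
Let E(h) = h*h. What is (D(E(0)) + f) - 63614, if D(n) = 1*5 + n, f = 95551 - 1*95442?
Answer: -63500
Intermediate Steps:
E(h) = h**2
f = 109 (f = 95551 - 95442 = 109)
D(n) = 5 + n
(D(E(0)) + f) - 63614 = ((5 + 0**2) + 109) - 63614 = ((5 + 0) + 109) - 63614 = (5 + 109) - 63614 = 114 - 63614 = -63500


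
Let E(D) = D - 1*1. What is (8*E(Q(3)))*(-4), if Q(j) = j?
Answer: -64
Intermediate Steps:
E(D) = -1 + D (E(D) = D - 1 = -1 + D)
(8*E(Q(3)))*(-4) = (8*(-1 + 3))*(-4) = (8*2)*(-4) = 16*(-4) = -64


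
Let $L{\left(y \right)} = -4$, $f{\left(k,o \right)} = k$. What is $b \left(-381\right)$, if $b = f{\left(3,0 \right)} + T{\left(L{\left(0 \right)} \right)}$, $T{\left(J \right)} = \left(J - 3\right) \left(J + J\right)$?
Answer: $-22479$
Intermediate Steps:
$T{\left(J \right)} = 2 J \left(-3 + J\right)$ ($T{\left(J \right)} = \left(-3 + J\right) 2 J = 2 J \left(-3 + J\right)$)
$b = 59$ ($b = 3 + 2 \left(-4\right) \left(-3 - 4\right) = 3 + 2 \left(-4\right) \left(-7\right) = 3 + 56 = 59$)
$b \left(-381\right) = 59 \left(-381\right) = -22479$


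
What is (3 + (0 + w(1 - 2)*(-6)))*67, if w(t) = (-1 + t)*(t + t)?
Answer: -1407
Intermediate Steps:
w(t) = 2*t*(-1 + t) (w(t) = (-1 + t)*(2*t) = 2*t*(-1 + t))
(3 + (0 + w(1 - 2)*(-6)))*67 = (3 + (0 + (2*(1 - 2)*(-1 + (1 - 2)))*(-6)))*67 = (3 + (0 + (2*(-1)*(-1 - 1))*(-6)))*67 = (3 + (0 + (2*(-1)*(-2))*(-6)))*67 = (3 + (0 + 4*(-6)))*67 = (3 + (0 - 24))*67 = (3 - 24)*67 = -21*67 = -1407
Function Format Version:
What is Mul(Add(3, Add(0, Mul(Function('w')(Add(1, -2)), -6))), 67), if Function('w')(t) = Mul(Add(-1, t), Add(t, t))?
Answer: -1407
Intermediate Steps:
Function('w')(t) = Mul(2, t, Add(-1, t)) (Function('w')(t) = Mul(Add(-1, t), Mul(2, t)) = Mul(2, t, Add(-1, t)))
Mul(Add(3, Add(0, Mul(Function('w')(Add(1, -2)), -6))), 67) = Mul(Add(3, Add(0, Mul(Mul(2, Add(1, -2), Add(-1, Add(1, -2))), -6))), 67) = Mul(Add(3, Add(0, Mul(Mul(2, -1, Add(-1, -1)), -6))), 67) = Mul(Add(3, Add(0, Mul(Mul(2, -1, -2), -6))), 67) = Mul(Add(3, Add(0, Mul(4, -6))), 67) = Mul(Add(3, Add(0, -24)), 67) = Mul(Add(3, -24), 67) = Mul(-21, 67) = -1407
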